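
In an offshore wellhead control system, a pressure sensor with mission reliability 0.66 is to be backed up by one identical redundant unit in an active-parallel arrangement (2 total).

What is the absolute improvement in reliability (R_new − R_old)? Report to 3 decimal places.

R_before = 0.66
R_after = 1 − (1 − 0.66)^2 = 0.884
ΔR = 0.884 − 0.66 = 0.224

0.224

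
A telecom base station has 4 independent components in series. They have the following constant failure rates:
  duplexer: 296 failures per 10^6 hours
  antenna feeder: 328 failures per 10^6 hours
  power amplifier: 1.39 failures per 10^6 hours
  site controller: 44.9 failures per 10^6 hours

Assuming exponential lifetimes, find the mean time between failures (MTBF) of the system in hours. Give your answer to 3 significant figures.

Series of exponential components: λ_sys = Σ λ_i
λ_sys = 0.000296 + 0.000328 + 0.00000139 + 0.0000449 = 6.7029e-04 /h
MTBF = 1 / λ_sys = 1490 h

1490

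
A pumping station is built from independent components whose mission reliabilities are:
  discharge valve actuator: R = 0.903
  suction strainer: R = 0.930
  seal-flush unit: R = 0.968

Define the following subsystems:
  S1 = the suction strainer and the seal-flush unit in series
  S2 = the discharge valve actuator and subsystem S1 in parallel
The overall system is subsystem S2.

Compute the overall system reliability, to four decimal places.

Series (suction strainer and seal-flush unit): 0.930000 × 0.968000 = 0.900240
Parallel (discharge valve actuator and [0.900240]): 1 − (1 − 0.903000)(1 − 0.900240) = 0.9903

0.9903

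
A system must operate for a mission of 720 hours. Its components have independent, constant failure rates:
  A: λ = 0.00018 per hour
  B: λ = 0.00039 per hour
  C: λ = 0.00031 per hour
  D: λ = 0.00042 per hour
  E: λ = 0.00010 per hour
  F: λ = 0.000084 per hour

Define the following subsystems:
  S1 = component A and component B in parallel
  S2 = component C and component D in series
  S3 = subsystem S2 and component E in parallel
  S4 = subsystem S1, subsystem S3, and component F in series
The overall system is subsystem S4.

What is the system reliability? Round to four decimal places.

0.8874

R(A) = exp(−0.00018 × 720) = 0.878447
R(B) = exp(−0.00039 × 720) = 0.755179
R(C) = exp(−0.00031 × 720) = 0.799955
R(D) = exp(−0.00042 × 720) = 0.739042
R(E) = exp(−0.00010 × 720) = 0.930531
R(F) = exp(−0.000084 × 720) = 0.941313
Parallel (A and B): 1 − (1 − 0.878447)(1 − 0.755179) = 0.970241
Series (C and D): 0.799955 × 0.739042 = 0.591200
Parallel ([0.591200] and E): 1 − (1 − 0.591200)(1 − 0.930531) = 0.971601
Series ([0.970241], [0.971601], and F): 0.970241 × 0.971601 × 0.941313 = 0.8874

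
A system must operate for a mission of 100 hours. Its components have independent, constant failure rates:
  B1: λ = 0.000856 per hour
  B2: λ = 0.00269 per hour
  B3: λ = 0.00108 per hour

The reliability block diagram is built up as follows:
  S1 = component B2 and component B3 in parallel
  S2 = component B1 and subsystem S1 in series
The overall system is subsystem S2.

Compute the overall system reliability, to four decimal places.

0.8958

R(B1) = exp(−0.000856 × 100) = 0.917961
R(B2) = exp(−0.00269 × 100) = 0.764143
R(B3) = exp(−0.00108 × 100) = 0.897628
Parallel (B2 and B3): 1 − (1 − 0.764143)(1 − 0.897628) = 0.975855
Series (B1 and [0.975855]): 0.917961 × 0.975855 = 0.8958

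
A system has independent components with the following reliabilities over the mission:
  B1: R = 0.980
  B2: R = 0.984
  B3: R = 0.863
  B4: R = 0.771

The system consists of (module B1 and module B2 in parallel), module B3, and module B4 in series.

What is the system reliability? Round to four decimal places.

0.6652

Parallel (B1 and B2): 1 − (1 − 0.980000)(1 − 0.984000) = 0.999680
Series ([0.999680], B3, and B4): 0.999680 × 0.863000 × 0.771000 = 0.6652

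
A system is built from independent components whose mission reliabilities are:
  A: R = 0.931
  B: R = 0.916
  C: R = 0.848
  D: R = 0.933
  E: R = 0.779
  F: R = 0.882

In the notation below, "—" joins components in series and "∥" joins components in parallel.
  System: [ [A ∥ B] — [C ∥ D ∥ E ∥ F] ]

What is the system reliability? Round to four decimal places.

0.9939

Parallel (A and B): 1 − (1 − 0.931000)(1 − 0.916000) = 0.994204
Parallel (C, D, E, and F): 1 − (1 − 0.848000)(1 − 0.933000)(1 − 0.779000)(1 − 0.882000) = 0.999734
Series ([0.994204] and [0.999734]): 0.994204 × 0.999734 = 0.9939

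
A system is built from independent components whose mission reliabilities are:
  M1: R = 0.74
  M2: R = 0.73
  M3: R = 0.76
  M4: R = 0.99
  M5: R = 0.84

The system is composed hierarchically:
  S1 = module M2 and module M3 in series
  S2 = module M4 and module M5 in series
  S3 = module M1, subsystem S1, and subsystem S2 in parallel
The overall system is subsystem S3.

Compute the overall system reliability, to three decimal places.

Series (M2 and M3): 0.73000 × 0.76000 = 0.55480
Series (M4 and M5): 0.99000 × 0.84000 = 0.83160
Parallel (M1, [0.55480], and [0.83160]): 1 − (1 − 0.74000)(1 − 0.55480)(1 − 0.83160) = 0.981

0.981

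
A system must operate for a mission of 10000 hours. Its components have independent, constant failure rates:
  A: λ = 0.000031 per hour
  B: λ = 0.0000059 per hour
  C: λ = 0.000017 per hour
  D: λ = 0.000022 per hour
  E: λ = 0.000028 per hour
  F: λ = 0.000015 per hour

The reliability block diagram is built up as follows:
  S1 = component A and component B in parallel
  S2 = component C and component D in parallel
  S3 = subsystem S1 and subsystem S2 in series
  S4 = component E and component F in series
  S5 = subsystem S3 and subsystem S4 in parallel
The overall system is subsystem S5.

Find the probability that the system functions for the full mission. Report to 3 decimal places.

R(A) = exp(−0.000031 × 10000) = 0.73345
R(B) = exp(−0.0000059 × 10000) = 0.94271
R(C) = exp(−0.000017 × 10000) = 0.84366
R(D) = exp(−0.000022 × 10000) = 0.80252
R(E) = exp(−0.000028 × 10000) = 0.75578
R(F) = exp(−0.000015 × 10000) = 0.86071
Parallel (A and B): 1 − (1 − 0.73345)(1 − 0.94271) = 0.98473
Parallel (C and D): 1 − (1 − 0.84366)(1 − 0.80252) = 0.96913
Series ([0.98473] and [0.96913]): 0.98473 × 0.96913 = 0.95433
Series (E and F): 0.75578 × 0.86071 = 0.65051
Parallel ([0.95433] and [0.65051]): 1 − (1 − 0.95433)(1 − 0.65051) = 0.984

0.984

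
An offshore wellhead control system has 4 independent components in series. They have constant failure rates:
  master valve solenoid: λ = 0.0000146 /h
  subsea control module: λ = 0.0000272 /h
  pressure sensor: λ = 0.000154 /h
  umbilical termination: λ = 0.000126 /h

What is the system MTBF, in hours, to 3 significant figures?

3110

Series of exponential components: λ_sys = Σ λ_i
λ_sys = 0.0000146 + 0.0000272 + 0.000154 + 0.000126 = 3.2180e-04 /h
MTBF = 1 / λ_sys = 3110 h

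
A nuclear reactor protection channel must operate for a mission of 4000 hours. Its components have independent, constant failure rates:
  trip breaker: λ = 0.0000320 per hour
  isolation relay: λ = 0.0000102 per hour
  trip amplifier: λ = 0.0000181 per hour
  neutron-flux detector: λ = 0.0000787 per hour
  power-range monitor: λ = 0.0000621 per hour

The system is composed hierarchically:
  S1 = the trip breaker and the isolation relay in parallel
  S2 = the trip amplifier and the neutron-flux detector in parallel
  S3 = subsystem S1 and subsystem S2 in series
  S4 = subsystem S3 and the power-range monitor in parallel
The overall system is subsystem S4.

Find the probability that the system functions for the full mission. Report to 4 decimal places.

0.9948

R(trip breaker) = exp(−0.0000320 × 4000) = 0.879853
R(isolation relay) = exp(−0.0000102 × 4000) = 0.960021
R(trip amplifier) = exp(−0.0000181 × 4000) = 0.930159
R(neutron-flux detector) = exp(−0.0000787 × 4000) = 0.729935
R(power-range monitor) = exp(−0.0000621 × 4000) = 0.780048
Parallel (trip breaker and isolation relay): 1 − (1 − 0.879853)(1 − 0.960021) = 0.995197
Parallel (trip amplifier and neutron-flux detector): 1 − (1 − 0.930159)(1 − 0.729935) = 0.981138
Series ([0.995197] and [0.981138]): 0.995197 × 0.981138 = 0.976426
Parallel ([0.976426] and power-range monitor): 1 − (1 − 0.976426)(1 − 0.780048) = 0.9948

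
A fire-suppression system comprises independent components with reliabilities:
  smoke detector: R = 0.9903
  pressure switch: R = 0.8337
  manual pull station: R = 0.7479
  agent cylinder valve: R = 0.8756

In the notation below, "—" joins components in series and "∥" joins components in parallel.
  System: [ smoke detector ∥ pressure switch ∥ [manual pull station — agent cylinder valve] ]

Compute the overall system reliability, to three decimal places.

Series (manual pull station and agent cylinder valve): 0.74790 × 0.87560 = 0.65486
Parallel (smoke detector, pressure switch, and [0.65486]): 1 − (1 − 0.99030)(1 − 0.83370)(1 − 0.65486) = 0.999

0.999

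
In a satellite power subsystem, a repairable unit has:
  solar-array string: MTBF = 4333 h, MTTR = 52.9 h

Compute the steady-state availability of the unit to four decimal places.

0.9879

A(solar-array string) = MTBF/(MTBF+MTTR) = 4333/(4333+52.9) = 0.9879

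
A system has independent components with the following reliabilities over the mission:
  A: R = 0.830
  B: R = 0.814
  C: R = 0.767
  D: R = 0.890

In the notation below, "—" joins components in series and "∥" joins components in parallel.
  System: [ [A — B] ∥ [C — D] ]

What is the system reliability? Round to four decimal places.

0.8971

Series (A and B): 0.830000 × 0.814000 = 0.675620
Series (C and D): 0.767000 × 0.890000 = 0.682630
Parallel ([0.675620] and [0.682630]): 1 − (1 − 0.675620)(1 − 0.682630) = 0.8971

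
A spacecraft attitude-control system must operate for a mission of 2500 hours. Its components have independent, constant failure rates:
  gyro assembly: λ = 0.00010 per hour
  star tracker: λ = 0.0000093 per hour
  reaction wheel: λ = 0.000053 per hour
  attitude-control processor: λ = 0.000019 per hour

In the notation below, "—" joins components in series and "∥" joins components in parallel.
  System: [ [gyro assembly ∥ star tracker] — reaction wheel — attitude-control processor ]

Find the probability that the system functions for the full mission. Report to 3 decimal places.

0.831

R(gyro assembly) = exp(−0.00010 × 2500) = 0.77880
R(star tracker) = exp(−0.0000093 × 2500) = 0.97702
R(reaction wheel) = exp(−0.000053 × 2500) = 0.87590
R(attitude-control processor) = exp(−0.000019 × 2500) = 0.95361
Parallel (gyro assembly and star tracker): 1 − (1 − 0.77880)(1 − 0.97702) = 0.99492
Series ([0.99492], reaction wheel, and attitude-control processor): 0.99492 × 0.87590 × 0.95361 = 0.831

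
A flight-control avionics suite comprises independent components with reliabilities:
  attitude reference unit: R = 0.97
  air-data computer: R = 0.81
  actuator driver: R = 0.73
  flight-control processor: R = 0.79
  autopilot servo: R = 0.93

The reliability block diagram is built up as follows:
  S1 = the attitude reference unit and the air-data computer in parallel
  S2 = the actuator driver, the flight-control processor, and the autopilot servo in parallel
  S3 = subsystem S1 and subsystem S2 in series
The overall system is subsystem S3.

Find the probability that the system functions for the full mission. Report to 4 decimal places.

Parallel (attitude reference unit and air-data computer): 1 − (1 − 0.970000)(1 − 0.810000) = 0.994300
Parallel (actuator driver, flight-control processor, and autopilot servo): 1 − (1 − 0.730000)(1 − 0.790000)(1 − 0.930000) = 0.996031
Series ([0.994300] and [0.996031]): 0.994300 × 0.996031 = 0.9904

0.9904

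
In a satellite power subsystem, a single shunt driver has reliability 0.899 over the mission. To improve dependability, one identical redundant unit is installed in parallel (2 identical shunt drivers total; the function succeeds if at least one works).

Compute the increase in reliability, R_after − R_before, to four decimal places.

0.0908

R_before = 0.899
R_after = 1 − (1 − 0.899)^2 = 0.9898
ΔR = 0.9898 − 0.899 = 0.0908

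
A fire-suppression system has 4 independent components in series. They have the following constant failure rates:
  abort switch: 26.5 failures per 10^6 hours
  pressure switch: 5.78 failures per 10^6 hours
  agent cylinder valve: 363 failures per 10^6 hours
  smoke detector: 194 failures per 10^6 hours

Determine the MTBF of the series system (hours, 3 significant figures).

1700

Series of exponential components: λ_sys = Σ λ_i
λ_sys = 0.0000265 + 0.00000578 + 0.000363 + 0.000194 = 5.8928e-04 /h
MTBF = 1 / λ_sys = 1700 h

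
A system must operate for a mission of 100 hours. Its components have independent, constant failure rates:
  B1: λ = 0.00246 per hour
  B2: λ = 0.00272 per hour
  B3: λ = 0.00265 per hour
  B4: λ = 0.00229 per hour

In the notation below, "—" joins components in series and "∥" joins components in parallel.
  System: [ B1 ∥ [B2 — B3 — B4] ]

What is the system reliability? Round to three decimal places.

0.883

R(B1) = exp(−0.00246 × 100) = 0.78192
R(B2) = exp(−0.00272 × 100) = 0.76185
R(B3) = exp(−0.00265 × 100) = 0.76721
R(B4) = exp(−0.00229 × 100) = 0.79533
Series (B2, B3, and B4): 0.76185 × 0.76721 × 0.79533 = 0.46487
Parallel (B1 and [0.46487]): 1 − (1 − 0.78192)(1 − 0.46487) = 0.883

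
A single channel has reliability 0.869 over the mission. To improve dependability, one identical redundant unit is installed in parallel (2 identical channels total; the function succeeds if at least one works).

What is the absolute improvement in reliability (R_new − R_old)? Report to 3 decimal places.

0.114

R_before = 0.869
R_after = 1 − (1 − 0.869)^2 = 0.983
ΔR = 0.983 − 0.869 = 0.114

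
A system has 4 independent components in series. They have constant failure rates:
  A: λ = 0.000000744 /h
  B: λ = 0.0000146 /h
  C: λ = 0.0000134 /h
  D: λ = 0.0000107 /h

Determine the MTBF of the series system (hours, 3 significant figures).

Series of exponential components: λ_sys = Σ λ_i
λ_sys = 0.000000744 + 0.0000146 + 0.0000134 + 0.0000107 = 3.9444e-05 /h
MTBF = 1 / λ_sys = 25400 h

25400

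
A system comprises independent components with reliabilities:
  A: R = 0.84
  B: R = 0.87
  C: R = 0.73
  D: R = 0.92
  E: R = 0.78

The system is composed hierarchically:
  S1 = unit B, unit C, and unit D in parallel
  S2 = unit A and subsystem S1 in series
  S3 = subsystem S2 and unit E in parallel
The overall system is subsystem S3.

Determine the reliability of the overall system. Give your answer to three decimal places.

0.964

Parallel (B, C, and D): 1 − (1 − 0.87000)(1 − 0.73000)(1 − 0.92000) = 0.99719
Series (A and [0.99719]): 0.84000 × 0.99719 = 0.83764
Parallel ([0.83764] and E): 1 − (1 − 0.83764)(1 − 0.78000) = 0.964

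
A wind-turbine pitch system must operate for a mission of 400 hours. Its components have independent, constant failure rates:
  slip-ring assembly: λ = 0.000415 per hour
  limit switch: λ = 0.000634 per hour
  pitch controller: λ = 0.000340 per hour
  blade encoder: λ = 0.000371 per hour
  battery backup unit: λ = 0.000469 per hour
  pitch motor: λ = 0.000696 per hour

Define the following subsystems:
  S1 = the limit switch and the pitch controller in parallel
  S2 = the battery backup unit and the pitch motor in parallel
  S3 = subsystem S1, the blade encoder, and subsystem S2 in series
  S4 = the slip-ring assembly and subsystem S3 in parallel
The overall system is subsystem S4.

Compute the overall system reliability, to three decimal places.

R(slip-ring assembly) = exp(−0.000415 × 400) = 0.84705
R(limit switch) = exp(−0.000634 × 400) = 0.77600
R(pitch controller) = exp(−0.000340 × 400) = 0.87284
R(blade encoder) = exp(−0.000371 × 400) = 0.86209
R(battery backup unit) = exp(−0.000469 × 400) = 0.82895
R(pitch motor) = exp(−0.000696 × 400) = 0.75699
Parallel (limit switch and pitch controller): 1 − (1 − 0.77600)(1 − 0.87284) = 0.97152
Parallel (battery backup unit and pitch motor): 1 − (1 − 0.82895)(1 − 0.75699) = 0.95843
Series ([0.97152], blade encoder, and [0.95843]): 0.97152 × 0.86209 × 0.95843 = 0.80272
Parallel (slip-ring assembly and [0.80272]): 1 − (1 − 0.84705)(1 − 0.80272) = 0.970

0.970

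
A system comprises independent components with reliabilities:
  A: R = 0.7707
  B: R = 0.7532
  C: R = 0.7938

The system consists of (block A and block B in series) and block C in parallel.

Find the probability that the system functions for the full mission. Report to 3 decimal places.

0.913

Series (A and B): 0.77070 × 0.75320 = 0.58049
Parallel ([0.58049] and C): 1 − (1 − 0.58049)(1 − 0.79380) = 0.913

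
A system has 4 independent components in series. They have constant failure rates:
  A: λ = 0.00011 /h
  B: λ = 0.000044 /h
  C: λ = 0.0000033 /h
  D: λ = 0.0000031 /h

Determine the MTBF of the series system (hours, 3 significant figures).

6230

Series of exponential components: λ_sys = Σ λ_i
λ_sys = 0.00011 + 0.000044 + 0.0000033 + 0.0000031 = 1.6040e-04 /h
MTBF = 1 / λ_sys = 6230 h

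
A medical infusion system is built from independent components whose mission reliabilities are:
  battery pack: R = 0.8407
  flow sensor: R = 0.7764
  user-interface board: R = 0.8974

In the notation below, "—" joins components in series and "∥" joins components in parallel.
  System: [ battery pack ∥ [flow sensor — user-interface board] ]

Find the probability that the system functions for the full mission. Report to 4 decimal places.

0.9517

Series (flow sensor and user-interface board): 0.776400 × 0.897400 = 0.696741
Parallel (battery pack and [0.696741]): 1 − (1 − 0.840700)(1 − 0.696741) = 0.9517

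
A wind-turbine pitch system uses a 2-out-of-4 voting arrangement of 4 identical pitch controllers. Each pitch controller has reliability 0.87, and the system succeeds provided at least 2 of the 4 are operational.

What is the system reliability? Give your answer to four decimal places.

0.9921

R = Σ_{i=2}^{4} C(4,i) p^i (1−p)^{4−i} with p = 0.87
C(4,2)·0.87^2·0.13^2 = 0.076750
C(4,3)·0.87^3·0.13^1 = 0.342422
C(4,4)·0.87^4·0.13^0 = 0.572898
Sum = 0.9921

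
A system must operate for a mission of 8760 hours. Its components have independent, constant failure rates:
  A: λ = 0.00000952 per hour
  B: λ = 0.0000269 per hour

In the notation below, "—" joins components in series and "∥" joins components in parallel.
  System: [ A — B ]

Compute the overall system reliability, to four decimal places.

R(A) = exp(−0.00000952 × 8760) = 0.919987
R(B) = exp(−0.0000269 × 8760) = 0.790062
Series (A and B): 0.919987 × 0.790062 = 0.7268

0.7268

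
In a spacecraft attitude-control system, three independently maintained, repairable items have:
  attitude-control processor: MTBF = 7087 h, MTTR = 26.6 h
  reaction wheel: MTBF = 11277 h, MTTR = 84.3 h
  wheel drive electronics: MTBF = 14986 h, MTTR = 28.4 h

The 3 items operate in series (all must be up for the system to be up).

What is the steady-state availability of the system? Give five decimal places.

0.98700

A(attitude-control processor) = MTBF/(MTBF+MTTR) = 7087/(7087+26.6) = 0.996261
A(reaction wheel) = MTBF/(MTBF+MTTR) = 11277/(11277+84.3) = 0.992580
A(wheel drive electronics) = MTBF/(MTBF+MTTR) = 14986/(14986+28.4) = 0.998108
Series availability: 0.996261 × 0.992580 × 0.998108 = 0.98700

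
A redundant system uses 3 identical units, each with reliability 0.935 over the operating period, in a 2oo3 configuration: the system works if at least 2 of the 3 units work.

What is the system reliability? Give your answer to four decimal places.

0.9879

R = Σ_{i=2}^{3} C(3,i) p^i (1−p)^{3−i} with p = 0.935
C(3,2)·0.935^2·0.065^1 = 0.170474
C(3,3)·0.935^3·0.065^0 = 0.817400
Sum = 0.9879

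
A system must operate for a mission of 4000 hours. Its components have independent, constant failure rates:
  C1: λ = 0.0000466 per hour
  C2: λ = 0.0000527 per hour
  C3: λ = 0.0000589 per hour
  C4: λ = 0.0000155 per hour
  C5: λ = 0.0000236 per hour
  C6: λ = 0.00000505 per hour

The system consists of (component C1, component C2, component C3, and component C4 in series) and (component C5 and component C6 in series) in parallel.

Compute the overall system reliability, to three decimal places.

R(C1) = exp(−0.0000466 × 4000) = 0.82994
R(C2) = exp(−0.0000527 × 4000) = 0.80994
R(C3) = exp(−0.0000589 × 4000) = 0.79010
R(C4) = exp(−0.0000155 × 4000) = 0.93988
R(C5) = exp(−0.0000236 × 4000) = 0.90992
R(C6) = exp(−0.00000505 × 4000) = 0.98000
Series (C1, C2, C3, and C4): 0.82994 × 0.80994 × 0.79010 × 0.93988 = 0.49918
Series (C5 and C6): 0.90992 × 0.98000 = 0.89172
Parallel ([0.49918] and [0.89172]): 1 − (1 − 0.49918)(1 − 0.89172) = 0.946

0.946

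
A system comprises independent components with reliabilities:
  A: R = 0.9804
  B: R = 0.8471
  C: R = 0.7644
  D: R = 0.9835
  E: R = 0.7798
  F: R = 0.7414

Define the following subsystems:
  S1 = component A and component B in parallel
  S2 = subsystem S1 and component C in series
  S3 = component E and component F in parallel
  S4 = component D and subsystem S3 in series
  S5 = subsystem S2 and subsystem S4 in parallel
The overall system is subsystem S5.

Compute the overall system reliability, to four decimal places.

Parallel (A and B): 1 − (1 − 0.980400)(1 − 0.847100) = 0.997003
Series ([0.997003] and C): 0.997003 × 0.764400 = 0.762109
Parallel (E and F): 1 − (1 − 0.779800)(1 − 0.741400) = 0.943056
Series (D and [0.943056]): 0.983500 × 0.943056 = 0.927496
Parallel ([0.762109] and [0.927496]): 1 − (1 − 0.762109)(1 − 0.927496) = 0.9828

0.9828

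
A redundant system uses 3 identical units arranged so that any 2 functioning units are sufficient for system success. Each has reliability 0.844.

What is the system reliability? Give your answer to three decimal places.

R = Σ_{i=2}^{3} C(3,i) p^i (1−p)^{3−i} with p = 0.844
C(3,2)·0.844^2·0.156^1 = 0.33337
C(3,3)·0.844^3·0.156^0 = 0.60121
Sum = 0.935

0.935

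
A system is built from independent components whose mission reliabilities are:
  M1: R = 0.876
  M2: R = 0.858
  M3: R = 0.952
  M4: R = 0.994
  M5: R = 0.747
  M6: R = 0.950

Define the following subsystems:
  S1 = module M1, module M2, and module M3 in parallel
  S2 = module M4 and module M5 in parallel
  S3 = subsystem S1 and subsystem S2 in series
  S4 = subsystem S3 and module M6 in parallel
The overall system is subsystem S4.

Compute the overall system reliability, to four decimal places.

0.9999

Parallel (M1, M2, and M3): 1 − (1 − 0.876000)(1 − 0.858000)(1 − 0.952000) = 0.999155
Parallel (M4 and M5): 1 − (1 − 0.994000)(1 − 0.747000) = 0.998482
Series ([0.999155] and [0.998482]): 0.999155 × 0.998482 = 0.997638
Parallel ([0.997638] and M6): 1 − (1 − 0.997638)(1 − 0.950000) = 0.9999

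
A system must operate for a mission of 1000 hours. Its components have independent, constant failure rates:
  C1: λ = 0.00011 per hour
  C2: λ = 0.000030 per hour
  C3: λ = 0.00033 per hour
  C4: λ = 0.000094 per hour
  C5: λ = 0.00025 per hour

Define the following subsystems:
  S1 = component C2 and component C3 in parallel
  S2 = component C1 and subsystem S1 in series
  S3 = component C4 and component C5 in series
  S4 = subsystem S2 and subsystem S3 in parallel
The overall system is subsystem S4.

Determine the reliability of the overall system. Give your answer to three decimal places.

0.968

R(C1) = exp(−0.00011 × 1000) = 0.89583
R(C2) = exp(−0.000030 × 1000) = 0.97045
R(C3) = exp(−0.00033 × 1000) = 0.71892
R(C4) = exp(−0.000094 × 1000) = 0.91028
R(C5) = exp(−0.00025 × 1000) = 0.77880
Parallel (C2 and C3): 1 − (1 − 0.97045)(1 − 0.71892) = 0.99169
Series (C1 and [0.99169]): 0.89583 × 0.99169 = 0.88839
Series (C4 and C5): 0.91028 × 0.77880 = 0.70893
Parallel ([0.88839] and [0.70893]): 1 − (1 − 0.88839)(1 − 0.70893) = 0.968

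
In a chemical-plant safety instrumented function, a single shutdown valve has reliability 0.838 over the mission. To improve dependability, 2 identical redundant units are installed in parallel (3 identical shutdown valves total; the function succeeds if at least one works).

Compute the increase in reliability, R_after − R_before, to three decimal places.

0.158

R_before = 0.838
R_after = 1 − (1 − 0.838)^3 = 0.996
ΔR = 0.996 − 0.838 = 0.158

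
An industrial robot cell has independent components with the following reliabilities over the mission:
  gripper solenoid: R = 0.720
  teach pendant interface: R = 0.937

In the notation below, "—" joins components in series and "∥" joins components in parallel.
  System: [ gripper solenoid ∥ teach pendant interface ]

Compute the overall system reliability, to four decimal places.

0.9824

Parallel (gripper solenoid and teach pendant interface): 1 − (1 − 0.720000)(1 − 0.937000) = 0.9824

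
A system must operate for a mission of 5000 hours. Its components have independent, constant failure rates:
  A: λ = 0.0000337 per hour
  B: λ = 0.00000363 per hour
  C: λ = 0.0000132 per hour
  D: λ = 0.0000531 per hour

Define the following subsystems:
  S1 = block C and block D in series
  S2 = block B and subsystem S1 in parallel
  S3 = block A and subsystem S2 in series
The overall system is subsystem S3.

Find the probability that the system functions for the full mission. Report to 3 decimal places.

0.841

R(A) = exp(−0.0000337 × 5000) = 0.84493
R(B) = exp(−0.00000363 × 5000) = 0.98201
R(C) = exp(−0.0000132 × 5000) = 0.93613
R(D) = exp(−0.0000531 × 5000) = 0.76682
Series (C and D): 0.93613 × 0.76682 = 0.71784
Parallel (B and [0.71784]): 1 − (1 − 0.98201)(1 − 0.71784) = 0.99492
Series (A and [0.99492]): 0.84493 × 0.99492 = 0.841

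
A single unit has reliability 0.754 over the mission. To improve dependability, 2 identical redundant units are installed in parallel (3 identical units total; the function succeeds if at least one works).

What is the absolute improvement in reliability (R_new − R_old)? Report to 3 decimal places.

R_before = 0.754
R_after = 1 − (1 − 0.754)^3 = 0.985
ΔR = 0.985 − 0.754 = 0.231

0.231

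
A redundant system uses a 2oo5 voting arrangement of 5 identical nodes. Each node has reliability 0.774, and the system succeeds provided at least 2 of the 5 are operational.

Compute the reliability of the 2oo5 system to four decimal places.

0.9893

R = Σ_{i=2}^{5} C(5,i) p^i (1−p)^{5−i} with p = 0.774
C(5,2)·0.774^2·0.226^3 = 0.069152
C(5,3)·0.774^3·0.226^2 = 0.236832
C(5,4)·0.774^4·0.226^1 = 0.405548
C(5,5)·0.774^5·0.226^0 = 0.277782
Sum = 0.9893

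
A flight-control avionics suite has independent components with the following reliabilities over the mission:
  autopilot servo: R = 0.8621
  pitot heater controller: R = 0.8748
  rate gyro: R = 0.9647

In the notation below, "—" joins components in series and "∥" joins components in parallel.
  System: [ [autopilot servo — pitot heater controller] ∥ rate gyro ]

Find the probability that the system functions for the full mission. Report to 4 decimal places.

0.9913

Series (autopilot servo and pitot heater controller): 0.862100 × 0.874800 = 0.754165
Parallel ([0.754165] and rate gyro): 1 − (1 − 0.754165)(1 − 0.964700) = 0.9913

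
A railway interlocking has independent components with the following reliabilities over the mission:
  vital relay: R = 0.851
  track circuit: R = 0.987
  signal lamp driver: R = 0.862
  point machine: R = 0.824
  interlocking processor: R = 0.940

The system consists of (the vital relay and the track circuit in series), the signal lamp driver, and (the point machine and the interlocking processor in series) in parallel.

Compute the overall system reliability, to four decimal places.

Series (vital relay and track circuit): 0.851000 × 0.987000 = 0.839937
Series (point machine and interlocking processor): 0.824000 × 0.940000 = 0.774560
Parallel ([0.839937], signal lamp driver, and [0.774560]): 1 − (1 − 0.839937)(1 − 0.862000)(1 − 0.774560) = 0.9950

0.9950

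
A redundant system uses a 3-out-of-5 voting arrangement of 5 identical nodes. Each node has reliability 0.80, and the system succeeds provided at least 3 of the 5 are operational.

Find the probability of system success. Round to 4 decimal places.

0.9421

R = Σ_{i=3}^{5} C(5,i) p^i (1−p)^{5−i} with p = 0.80
C(5,3)·0.80^3·0.20^2 = 0.204800
C(5,4)·0.80^4·0.20^1 = 0.409600
C(5,5)·0.80^5·0.20^0 = 0.327680
Sum = 0.9421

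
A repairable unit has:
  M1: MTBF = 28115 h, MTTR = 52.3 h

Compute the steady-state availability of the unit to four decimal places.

A(M1) = MTBF/(MTBF+MTTR) = 28115/(28115+52.3) = 0.9981

0.9981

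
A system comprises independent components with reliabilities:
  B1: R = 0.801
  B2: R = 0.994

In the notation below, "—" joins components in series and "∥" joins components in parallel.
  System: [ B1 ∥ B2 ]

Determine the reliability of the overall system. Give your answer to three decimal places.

0.999

Parallel (B1 and B2): 1 − (1 − 0.80100)(1 − 0.99400) = 0.999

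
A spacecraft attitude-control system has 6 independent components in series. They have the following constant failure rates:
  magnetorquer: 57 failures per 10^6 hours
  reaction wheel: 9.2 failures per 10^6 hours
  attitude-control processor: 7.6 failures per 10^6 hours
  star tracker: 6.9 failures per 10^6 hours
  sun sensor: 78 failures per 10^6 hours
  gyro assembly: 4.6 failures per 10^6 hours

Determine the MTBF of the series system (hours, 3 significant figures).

6120

Series of exponential components: λ_sys = Σ λ_i
λ_sys = 0.000057 + 0.0000092 + 0.0000076 + 0.0000069 + 0.000078 + 0.0000046 = 1.6330e-04 /h
MTBF = 1 / λ_sys = 6120 h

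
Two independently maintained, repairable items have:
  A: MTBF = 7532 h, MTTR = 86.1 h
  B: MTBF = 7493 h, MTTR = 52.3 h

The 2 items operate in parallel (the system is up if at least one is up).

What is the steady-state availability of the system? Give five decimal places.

A(A) = MTBF/(MTBF+MTTR) = 7532/(7532+86.1) = 0.988698
A(B) = MTBF/(MTBF+MTTR) = 7493/(7493+52.3) = 0.993069
Parallel availability: 1 − (1 − 0.988698)(1 − 0.993069) = 0.99992

0.99992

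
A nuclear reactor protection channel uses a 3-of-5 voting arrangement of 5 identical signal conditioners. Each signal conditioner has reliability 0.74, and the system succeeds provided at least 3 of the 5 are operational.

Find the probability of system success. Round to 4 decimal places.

0.8857

R = Σ_{i=3}^{5} C(5,i) p^i (1−p)^{5−i} with p = 0.74
C(5,3)·0.74^3·0.26^2 = 0.273931
C(5,4)·0.74^4·0.26^1 = 0.389825
C(5,5)·0.74^5·0.26^0 = 0.221901
Sum = 0.8857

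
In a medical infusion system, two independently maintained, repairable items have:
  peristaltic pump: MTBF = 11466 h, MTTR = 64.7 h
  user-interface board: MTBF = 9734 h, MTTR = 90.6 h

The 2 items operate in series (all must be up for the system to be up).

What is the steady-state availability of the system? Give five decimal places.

0.98522

A(peristaltic pump) = MTBF/(MTBF+MTTR) = 11466/(11466+64.7) = 0.994389
A(user-interface board) = MTBF/(MTBF+MTTR) = 9734/(9734+90.6) = 0.990778
Series availability: 0.994389 × 0.990778 = 0.98522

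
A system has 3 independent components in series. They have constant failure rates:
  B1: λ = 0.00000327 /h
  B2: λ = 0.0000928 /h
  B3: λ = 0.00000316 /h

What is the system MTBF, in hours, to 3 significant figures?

Series of exponential components: λ_sys = Σ λ_i
λ_sys = 0.00000327 + 0.0000928 + 0.00000316 = 9.9230e-05 /h
MTBF = 1 / λ_sys = 10100 h

10100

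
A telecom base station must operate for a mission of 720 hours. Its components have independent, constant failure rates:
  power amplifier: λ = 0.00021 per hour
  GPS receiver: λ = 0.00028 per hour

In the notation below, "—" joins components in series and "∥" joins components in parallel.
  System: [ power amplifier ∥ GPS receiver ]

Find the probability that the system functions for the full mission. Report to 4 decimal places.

R(power amplifier) = exp(−0.00021 × 720) = 0.859676
R(GPS receiver) = exp(−0.00028 × 720) = 0.817422
Parallel (power amplifier and GPS receiver): 1 − (1 − 0.859676)(1 − 0.817422) = 0.9744

0.9744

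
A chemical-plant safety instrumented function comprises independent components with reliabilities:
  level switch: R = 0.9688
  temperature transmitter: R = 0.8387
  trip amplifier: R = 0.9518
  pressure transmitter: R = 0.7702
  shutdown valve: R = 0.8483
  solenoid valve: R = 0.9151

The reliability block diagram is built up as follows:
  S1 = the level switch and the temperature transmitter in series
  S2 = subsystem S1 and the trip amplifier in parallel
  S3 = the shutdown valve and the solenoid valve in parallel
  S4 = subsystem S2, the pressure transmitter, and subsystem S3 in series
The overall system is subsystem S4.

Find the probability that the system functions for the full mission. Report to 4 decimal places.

Series (level switch and temperature transmitter): 0.968800 × 0.838700 = 0.812533
Parallel ([0.812533] and trip amplifier): 1 − (1 − 0.812533)(1 − 0.951800) = 0.990964
Parallel (shutdown valve and solenoid valve): 1 − (1 − 0.848300)(1 − 0.915100) = 0.987121
Series ([0.990964], pressure transmitter, and [0.987121]): 0.990964 × 0.770200 × 0.987121 = 0.7534

0.7534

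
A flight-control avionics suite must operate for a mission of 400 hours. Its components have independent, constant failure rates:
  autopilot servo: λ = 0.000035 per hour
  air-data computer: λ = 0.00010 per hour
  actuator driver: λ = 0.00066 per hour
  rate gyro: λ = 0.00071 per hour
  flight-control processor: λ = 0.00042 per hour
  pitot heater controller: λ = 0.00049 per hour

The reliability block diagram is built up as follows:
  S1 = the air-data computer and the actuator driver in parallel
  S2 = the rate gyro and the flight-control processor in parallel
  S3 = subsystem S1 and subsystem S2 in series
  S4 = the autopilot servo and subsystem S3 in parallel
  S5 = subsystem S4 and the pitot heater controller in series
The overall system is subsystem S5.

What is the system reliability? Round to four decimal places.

0.8215

R(autopilot servo) = exp(−0.000035 × 400) = 0.986098
R(air-data computer) = exp(−0.00010 × 400) = 0.960789
R(actuator driver) = exp(−0.00066 × 400) = 0.767974
R(rate gyro) = exp(−0.00071 × 400) = 0.752767
R(flight-control processor) = exp(−0.00042 × 400) = 0.845354
R(pitot heater controller) = exp(−0.00049 × 400) = 0.822012
Parallel (air-data computer and actuator driver): 1 − (1 − 0.960789)(1 − 0.767974) = 0.990902
Parallel (rate gyro and flight-control processor): 1 − (1 − 0.752767)(1 − 0.845354) = 0.961766
Series ([0.990902] and [0.961766]): 0.990902 × 0.961766 = 0.953016
Parallel (autopilot servo and [0.953016]): 1 − (1 − 0.986098)(1 − 0.953016) = 0.999347
Series ([0.999347] and pitot heater controller): 0.999347 × 0.822012 = 0.8215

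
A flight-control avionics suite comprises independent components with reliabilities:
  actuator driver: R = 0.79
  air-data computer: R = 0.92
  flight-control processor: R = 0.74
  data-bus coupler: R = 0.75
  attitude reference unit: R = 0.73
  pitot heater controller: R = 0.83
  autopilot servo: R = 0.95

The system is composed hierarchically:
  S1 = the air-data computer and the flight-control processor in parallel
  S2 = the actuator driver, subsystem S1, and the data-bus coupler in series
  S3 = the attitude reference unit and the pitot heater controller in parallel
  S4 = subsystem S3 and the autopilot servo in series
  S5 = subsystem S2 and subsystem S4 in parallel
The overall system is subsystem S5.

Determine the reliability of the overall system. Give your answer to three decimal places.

Parallel (air-data computer and flight-control processor): 1 − (1 − 0.92000)(1 − 0.74000) = 0.97920
Series (actuator driver, [0.97920], and data-bus coupler): 0.79000 × 0.97920 × 0.75000 = 0.58018
Parallel (attitude reference unit and pitot heater controller): 1 − (1 − 0.73000)(1 − 0.83000) = 0.95410
Series ([0.95410] and autopilot servo): 0.95410 × 0.95000 = 0.90640
Parallel ([0.58018] and [0.90640]): 1 − (1 − 0.58018)(1 − 0.90640) = 0.961

0.961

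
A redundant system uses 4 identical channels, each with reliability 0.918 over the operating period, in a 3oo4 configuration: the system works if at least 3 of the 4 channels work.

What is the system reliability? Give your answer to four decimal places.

R = Σ_{i=3}^{4} C(4,i) p^i (1−p)^{4−i} with p = 0.918
C(4,3)·0.918^3·0.082^1 = 0.253748
C(4,4)·0.918^4·0.082^0 = 0.710184
Sum = 0.9639

0.9639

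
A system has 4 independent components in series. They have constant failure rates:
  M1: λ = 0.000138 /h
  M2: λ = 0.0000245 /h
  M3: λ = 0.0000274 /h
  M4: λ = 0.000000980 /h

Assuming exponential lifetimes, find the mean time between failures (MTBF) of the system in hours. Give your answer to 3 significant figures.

Series of exponential components: λ_sys = Σ λ_i
λ_sys = 0.000138 + 0.0000245 + 0.0000274 + 0.000000980 = 1.9088e-04 /h
MTBF = 1 / λ_sys = 5240 h

5240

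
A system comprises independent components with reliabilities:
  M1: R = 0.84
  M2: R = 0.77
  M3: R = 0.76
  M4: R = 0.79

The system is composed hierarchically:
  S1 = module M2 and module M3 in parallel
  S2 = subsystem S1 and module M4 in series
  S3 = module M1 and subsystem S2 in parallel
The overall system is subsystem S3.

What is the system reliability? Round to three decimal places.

Parallel (M2 and M3): 1 − (1 − 0.77000)(1 − 0.76000) = 0.94480
Series ([0.94480] and M4): 0.94480 × 0.79000 = 0.74639
Parallel (M1 and [0.74639]): 1 − (1 − 0.84000)(1 − 0.74639) = 0.959

0.959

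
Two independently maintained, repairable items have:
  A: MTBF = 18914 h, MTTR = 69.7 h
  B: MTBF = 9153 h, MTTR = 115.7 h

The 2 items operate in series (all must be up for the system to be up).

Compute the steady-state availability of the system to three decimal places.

A(A) = MTBF/(MTBF+MTTR) = 18914/(18914+69.7) = 0.996328
A(B) = MTBF/(MTBF+MTTR) = 9153/(9153+115.7) = 0.987517
Series availability: 0.996328 × 0.987517 = 0.984

0.984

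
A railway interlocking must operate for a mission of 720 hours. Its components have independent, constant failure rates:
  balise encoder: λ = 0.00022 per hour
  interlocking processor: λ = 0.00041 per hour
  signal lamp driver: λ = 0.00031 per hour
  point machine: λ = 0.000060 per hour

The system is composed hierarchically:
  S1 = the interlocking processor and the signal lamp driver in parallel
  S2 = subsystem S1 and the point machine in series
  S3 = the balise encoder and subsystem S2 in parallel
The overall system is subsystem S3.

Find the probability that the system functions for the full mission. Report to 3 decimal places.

0.987

R(balise encoder) = exp(−0.00022 × 720) = 0.85351
R(interlocking processor) = exp(−0.00041 × 720) = 0.74438
R(signal lamp driver) = exp(−0.00031 × 720) = 0.79995
R(point machine) = exp(−0.000060 × 720) = 0.95772
Parallel (interlocking processor and signal lamp driver): 1 − (1 − 0.74438)(1 − 0.79995) = 0.94886
Series ([0.94886] and point machine): 0.94886 × 0.95772 = 0.90874
Parallel (balise encoder and [0.90874]): 1 − (1 − 0.85351)(1 − 0.90874) = 0.987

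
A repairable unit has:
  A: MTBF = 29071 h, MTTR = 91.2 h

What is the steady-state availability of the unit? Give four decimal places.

A(A) = MTBF/(MTBF+MTTR) = 29071/(29071+91.2) = 0.9969

0.9969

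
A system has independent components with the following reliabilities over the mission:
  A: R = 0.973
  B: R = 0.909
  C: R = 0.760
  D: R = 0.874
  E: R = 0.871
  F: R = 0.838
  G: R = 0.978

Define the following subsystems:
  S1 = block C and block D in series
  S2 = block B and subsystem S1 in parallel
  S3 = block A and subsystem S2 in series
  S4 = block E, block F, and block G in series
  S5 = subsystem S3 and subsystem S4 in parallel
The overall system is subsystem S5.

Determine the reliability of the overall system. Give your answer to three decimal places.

Series (C and D): 0.76000 × 0.87400 = 0.66424
Parallel (B and [0.66424]): 1 − (1 − 0.90900)(1 − 0.66424) = 0.96945
Series (A and [0.96945]): 0.97300 × 0.96945 = 0.94327
Series (E, F, and G): 0.87100 × 0.83800 × 0.97800 = 0.71384
Parallel ([0.94327] and [0.71384]): 1 − (1 − 0.94327)(1 − 0.71384) = 0.984

0.984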